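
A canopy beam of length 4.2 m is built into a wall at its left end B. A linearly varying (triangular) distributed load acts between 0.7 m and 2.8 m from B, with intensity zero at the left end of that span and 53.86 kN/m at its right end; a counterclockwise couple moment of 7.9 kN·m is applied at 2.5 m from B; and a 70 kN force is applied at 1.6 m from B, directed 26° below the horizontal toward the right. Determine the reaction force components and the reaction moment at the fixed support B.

B_x = -62.92 kN, B_y = 87.24 kN, M_B = 160.0 kN·m

Resultant of the triangular load: ½ × 53.86 × 2.1 = 56.553 kN, acting at 2.1 m from B (one-third of the span from the peak).
ΣF_x = 0: B_x + 70·cos26° = 0 → B_x = -62.92 kN.
ΣF_y = 0: B_y − ½·53.86·2.1 − 70·sin26° = 0 → B_y = 87.24 kN.
ΣM about B: M_B − (½·53.86·2.1)·2.1 + 7.9 − 70·sin26°·1.6 = 0 → M_B = 160.0 kN·m.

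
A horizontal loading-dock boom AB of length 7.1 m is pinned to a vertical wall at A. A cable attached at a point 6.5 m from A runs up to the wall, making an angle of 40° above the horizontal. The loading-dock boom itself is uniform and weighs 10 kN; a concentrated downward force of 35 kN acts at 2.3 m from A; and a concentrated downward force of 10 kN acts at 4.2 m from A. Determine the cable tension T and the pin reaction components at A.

T = 37.82 kN, A_x = 28.97 kN, A_y = 30.69 kN

ΣM about A: T·sin40°·6.5 − 10·3.55 − 35·2.3 − 10·4.2 = 0 → T = 158/(6.5·0.642788) = 37.816 ≈ 37.82 kN.
ΣF_x = 0: A_x − T·cos40° = 0 → A_x = 37.816 × 0.766044 = 28.97 kN.
ΣF_y = 0: A_y + T·sin40° − 10 − 35 − 10 = 0 → A_y = 55 − 37.816 × 0.642788 = 30.69 kN.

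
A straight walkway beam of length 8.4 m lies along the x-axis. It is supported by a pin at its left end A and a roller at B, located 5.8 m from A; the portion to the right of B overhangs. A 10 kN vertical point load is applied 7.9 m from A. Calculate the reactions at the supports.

Moments about A: B_y·5.8 − 10·7.9 = 0 → B_y = 79/5.8 = 13.6207 ≈ 13.62 kN.
ΣF_y = 0: A_y + 13.6207 − 10 = 0 → A_y = -3.621 kN.
ΣF_x = 0: no horizontal applied forces, so A_x = 0.

A_x = 0, A_y = -3.621 kN, B_y = 13.62 kN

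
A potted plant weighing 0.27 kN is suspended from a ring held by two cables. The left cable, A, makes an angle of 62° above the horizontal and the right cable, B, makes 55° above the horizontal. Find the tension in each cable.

T_A = 0.1738 kN, T_B = 0.1423 kN

ΣF_x = 0: −T_A·cos62° + T_B·cos55° = 0 → T_B = 0.818499·T_A.
ΣF_y = 0: T_A·sin62° + T_B·sin55° = 0.27.
Substitute: T_A·(0.882948 + 0.818499·0.819152) = 0.27 → T_A = 0.17381 ≈ 0.1738 kN.
Then T_B = 0.818499 × 0.17381 = 0.1423 kN.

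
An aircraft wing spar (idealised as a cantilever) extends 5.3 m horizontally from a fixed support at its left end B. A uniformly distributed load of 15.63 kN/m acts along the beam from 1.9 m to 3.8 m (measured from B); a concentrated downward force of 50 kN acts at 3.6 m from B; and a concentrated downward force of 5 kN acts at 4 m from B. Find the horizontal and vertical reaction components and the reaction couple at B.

Resultant of the distributed load: 15.63 × 1.9 = 29.697 kN at 2.85 m from B.
ΣF_x = 0: B_x = 0.
ΣF_y = 0: B_y − 15.63·1.9 − 50 − 5 = 0 → B_y = 84.70 kN.
ΣM about B: M_B − (15.63·1.9)·2.85 − 50·3.6 − 5·4 = 0 → M_B = 284.6 kN·m.

B_x = 0, B_y = 84.70 kN, M_B = 284.6 kN·m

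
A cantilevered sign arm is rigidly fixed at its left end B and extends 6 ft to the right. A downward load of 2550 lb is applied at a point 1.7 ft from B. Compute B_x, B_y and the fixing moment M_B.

ΣF_x = 0: B_x = 0.
ΣF_y = 0: B_y − 2550 = 0 → B_y = 2550 lb.
ΣM about B: M_B − 2550·1.7 = 0 → M_B = 4335 lb·ft.

B_x = 0, B_y = 2550 lb, M_B = 4335 lb·ft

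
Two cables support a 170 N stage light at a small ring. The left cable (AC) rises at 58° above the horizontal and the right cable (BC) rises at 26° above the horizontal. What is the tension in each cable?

ΣF_x = 0: −T_AC·cos58° + T_BC·cos26° = 0 → T_BC = 0.589589·T_AC.
ΣF_y = 0: T_AC·sin58° + T_BC·sin26° = 170.
Substitute: T_AC·(0.848048 + 0.589589·0.438371) = 170 → T_AC = 153.637 ≈ 153.6 N.
Then T_BC = 0.589589 × 153.637 = 90.58 N.

T_AC = 153.6 N, T_BC = 90.58 N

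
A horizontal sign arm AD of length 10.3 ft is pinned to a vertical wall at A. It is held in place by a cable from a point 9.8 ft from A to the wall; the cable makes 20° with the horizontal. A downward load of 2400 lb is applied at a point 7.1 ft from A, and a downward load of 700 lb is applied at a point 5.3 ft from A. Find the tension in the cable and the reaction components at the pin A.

T = 6191 lb, A_x = 5817 lb, A_y = 982.7 lb

ΣM about A: T·sin20°·9.8 − 2400·7.1 − 700·5.3 = 0 → T = 20750/(9.8·0.34202) = 6190.71 ≈ 6191 lb.
ΣF_x = 0: A_x − T·cos20° = 0 → A_x = 6190.71 × 0.939693 = 5817 lb.
ΣF_y = 0: A_y + T·sin20° − 2400 − 700 = 0 → A_y = 3100 − 6190.71 × 0.34202 = 982.7 lb.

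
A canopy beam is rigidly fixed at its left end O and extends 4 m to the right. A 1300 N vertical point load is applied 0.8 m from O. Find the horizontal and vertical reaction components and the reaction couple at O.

O_x = 0, O_y = 1300 N, M_O = 1040 N·m

ΣF_x = 0: O_x = 0.
ΣF_y = 0: O_y − 1300 = 0 → O_y = 1300 N.
ΣM about O: M_O − 1300·0.8 = 0 → M_O = 1040 N·m.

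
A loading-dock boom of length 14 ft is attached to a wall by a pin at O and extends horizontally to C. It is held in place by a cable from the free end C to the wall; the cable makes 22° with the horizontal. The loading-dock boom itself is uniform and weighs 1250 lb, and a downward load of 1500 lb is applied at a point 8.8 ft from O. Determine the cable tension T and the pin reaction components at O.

ΣM about O: T·sin22°·14 − 1250·7 − 1500·8.8 = 0 → T = 21950/(14·0.374607) = 4185.34 ≈ 4185 lb.
ΣF_x = 0: O_x − T·cos22° = 0 → O_x = 4185.34 × 0.927184 = 3881 lb.
ΣF_y = 0: O_y + T·sin22° − 1250 − 1500 = 0 → O_y = 2750 − 4185.34 × 0.374607 = 1182 lb.

T = 4185 lb, O_x = 3881 lb, O_y = 1182 lb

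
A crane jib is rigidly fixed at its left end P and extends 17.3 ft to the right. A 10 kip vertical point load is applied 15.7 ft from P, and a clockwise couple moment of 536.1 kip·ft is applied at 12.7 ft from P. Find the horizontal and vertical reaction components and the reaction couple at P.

ΣF_x = 0: P_x = 0.
ΣF_y = 0: P_y − 10 = 0 → P_y = 10.00 kip.
ΣM about P: M_P − 10·15.7 − 536.1 = 0 → M_P = 693.1 kip·ft.

P_x = 0, P_y = 10.00 kip, M_P = 693.1 kip·ft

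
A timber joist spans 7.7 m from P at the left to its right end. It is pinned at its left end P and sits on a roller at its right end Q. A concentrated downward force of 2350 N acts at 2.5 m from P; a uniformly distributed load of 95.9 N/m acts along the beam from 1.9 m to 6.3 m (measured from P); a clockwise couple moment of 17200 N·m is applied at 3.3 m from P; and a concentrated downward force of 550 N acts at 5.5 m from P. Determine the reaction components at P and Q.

P_x = 0, P_y = -292.3 N, Q_y = 3614 N

Resultant of the distributed load: 95.9 × 4.4 = 421.96 N at 4.1 m from P.
ΣM about P: Q_y·7.7 − 2350·2.5 − (95.9·4.4)·4.1 − 17200 − 550·5.5 = 0 → Q_y = 27830.036/7.7 = 3614.29 ≈ 3614 N.
ΣF_y = 0: P_y + 3614.29 − 2350 − 95.9·4.4 − 550 = 0 → P_y = -292.3 N.
ΣF_x = 0: no horizontal applied forces, so P_x = 0.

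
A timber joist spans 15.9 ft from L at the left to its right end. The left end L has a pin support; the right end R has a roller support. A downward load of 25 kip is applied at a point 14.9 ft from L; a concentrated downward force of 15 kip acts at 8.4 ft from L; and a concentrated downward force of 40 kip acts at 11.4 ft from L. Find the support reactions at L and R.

Taking moments about L: R_y·15.9 − 25·14.9 − 15·8.4 − 40·11.4 = 0 → R_y = 954.5/15.9 = 60.0314 ≈ 60.03 kip.
ΣF_y = 0: L_y + 60.0314 − 25 − 15 − 40 = 0 → L_y = 19.97 kip.
ΣF_x = 0: no horizontal applied forces, so L_x = 0.

L_x = 0, L_y = 19.97 kip, R_y = 60.03 kip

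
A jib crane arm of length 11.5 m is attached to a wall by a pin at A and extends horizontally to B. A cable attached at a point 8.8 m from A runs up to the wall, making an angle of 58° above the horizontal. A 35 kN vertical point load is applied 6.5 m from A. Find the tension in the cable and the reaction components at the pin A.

ΣM about A: T·sin58°·8.8 − 35·6.5 = 0 → T = 227.5/(8.8·0.848048) = 30.4844 ≈ 30.48 kN.
ΣF_x = 0: A_x − T·cos58° = 0 → A_x = 30.4844 × 0.529919 = 16.15 kN.
ΣF_y = 0: A_y + T·sin58° − 35 = 0 → A_y = 35 − 30.4844 × 0.848048 = 9.148 kN.

T = 30.48 kN, A_x = 16.15 kN, A_y = 9.148 kN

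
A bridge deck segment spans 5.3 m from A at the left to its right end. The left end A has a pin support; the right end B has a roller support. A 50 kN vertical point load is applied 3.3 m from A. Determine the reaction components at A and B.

A_x = 0, A_y = 18.87 kN, B_y = 31.13 kN

Taking moments about A: B_y·5.3 − 50·3.3 = 0 → B_y = 165/5.3 = 31.1321 ≈ 31.13 kN.
ΣF_y = 0: A_y + 31.1321 − 50 = 0 → A_y = 18.87 kN.
ΣF_x = 0: no horizontal applied forces, so A_x = 0.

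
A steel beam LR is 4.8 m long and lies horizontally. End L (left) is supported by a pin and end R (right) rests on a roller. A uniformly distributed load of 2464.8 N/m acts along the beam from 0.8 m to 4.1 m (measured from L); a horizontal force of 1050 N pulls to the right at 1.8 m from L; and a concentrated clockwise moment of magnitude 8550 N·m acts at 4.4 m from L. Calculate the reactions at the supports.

Resultant of the distributed load: 2464.8 × 3.3 = 8133.84 N at 2.45 m from L.
ΣM about L: R_y·4.8 − (2464.8·3.3)·2.45 − 8550 = 0 → R_y = 28477.908/4.8 = 5932.9 ≈ 5933 N.
ΣF_y = 0: L_y + 5932.9 − 2464.8·3.3 = 0 → L_y = 2201 N.
ΣF_x = 0: L_x + 1050 = 0 → L_x = -1050 N.

L_x = -1050 N, L_y = 2201 N, R_y = 5933 N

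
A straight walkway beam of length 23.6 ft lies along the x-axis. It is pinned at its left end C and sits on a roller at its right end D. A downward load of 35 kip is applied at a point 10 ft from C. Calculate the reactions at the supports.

C_x = 0, C_y = 20.17 kip, D_y = 14.83 kip

Taking moments about C: D_y·23.6 − 35·10 = 0 → D_y = 350/23.6 = 14.8305 ≈ 14.83 kip.
ΣF_y = 0: C_y + 14.8305 − 35 = 0 → C_y = 20.17 kip.
ΣF_x = 0: no horizontal applied forces, so C_x = 0.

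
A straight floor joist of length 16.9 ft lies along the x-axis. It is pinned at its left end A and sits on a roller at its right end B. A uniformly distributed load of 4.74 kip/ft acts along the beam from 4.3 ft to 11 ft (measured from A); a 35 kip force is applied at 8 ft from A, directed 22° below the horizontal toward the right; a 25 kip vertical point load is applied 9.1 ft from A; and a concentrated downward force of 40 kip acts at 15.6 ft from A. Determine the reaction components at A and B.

A_x = -32.45 kip, A_y = 38.90 kip, B_y = 70.97 kip

Resultant of the distributed load: 4.74 × 6.7 = 31.758 kip at 7.65 ft from A.
Taking moments about A: B_y·16.9 − (4.74·6.7)·7.65 − 35·sin22°·8 − 25·9.1 − 40·15.6 = 0 → B_y = 1199.34/16.9 = 70.9669 ≈ 70.97 kip.
ΣF_y = 0: A_y + 70.9669 − 4.74·6.7 − 35·sin22° − 25 − 40 = 0 → A_y = 38.90 kip.
ΣF_x = 0: A_x + 35·cos22° = 0 → A_x = -32.45 kip.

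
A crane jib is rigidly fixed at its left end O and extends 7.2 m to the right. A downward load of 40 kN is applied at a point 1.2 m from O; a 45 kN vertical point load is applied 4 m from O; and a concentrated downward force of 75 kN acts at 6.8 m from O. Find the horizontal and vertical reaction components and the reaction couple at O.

O_x = 0, O_y = 160.0 kN, M_O = 738.0 kN·m

ΣF_x = 0: O_x = 0.
ΣF_y = 0: O_y − 40 − 45 − 75 = 0 → O_y = 160.0 kN.
ΣM about O: M_O − 40·1.2 − 45·4 − 75·6.8 = 0 → M_O = 738.0 kN·m.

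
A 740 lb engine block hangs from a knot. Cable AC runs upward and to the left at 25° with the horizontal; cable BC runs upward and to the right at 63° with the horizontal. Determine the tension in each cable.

T_AC = 336.2 lb, T_BC = 671.1 lb

ΣF_x = 0: −T_AC·cos25° + T_BC·cos63° = 0 → T_BC = 1.99631·T_AC.
ΣF_y = 0: T_AC·sin25° + T_BC·sin63° = 740.
Substitute: T_AC·(0.422618 + 1.99631·0.891007) = 740 → T_AC = 336.158 ≈ 336.2 lb.
Then T_BC = 1.99631 × 336.158 = 671.1 lb.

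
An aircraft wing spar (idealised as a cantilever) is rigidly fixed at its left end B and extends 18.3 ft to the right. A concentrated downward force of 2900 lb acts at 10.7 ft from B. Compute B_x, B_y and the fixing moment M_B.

ΣF_x = 0: B_x = 0.
ΣF_y = 0: B_y − 2900 = 0 → B_y = 2900 lb.
ΣM about B: M_B − 2900·10.7 = 0 → M_B = 31030 lb·ft.

B_x = 0, B_y = 2900 lb, M_B = 31030 lb·ft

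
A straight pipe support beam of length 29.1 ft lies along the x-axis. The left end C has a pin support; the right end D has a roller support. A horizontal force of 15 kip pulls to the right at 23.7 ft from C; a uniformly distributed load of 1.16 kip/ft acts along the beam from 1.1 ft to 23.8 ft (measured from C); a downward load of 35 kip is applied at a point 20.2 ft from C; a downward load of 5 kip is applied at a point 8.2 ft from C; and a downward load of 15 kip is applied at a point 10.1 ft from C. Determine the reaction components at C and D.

C_x = -15.00 kip, C_y = 39.16 kip, D_y = 42.18 kip

Resultant of the distributed load: 1.16 × 22.7 = 26.332 kip at 12.45 ft from C.
Taking moments about C: D_y·29.1 − (1.16·22.7)·12.45 − 35·20.2 − 5·8.2 − 15·10.1 = 0 → D_y = 1227.3334/29.1 = 42.1764 ≈ 42.18 kip.
ΣF_y = 0: C_y + 42.1764 − 1.16·22.7 − 35 − 5 − 15 = 0 → C_y = 39.16 kip.
ΣF_x = 0: C_x + 15 = 0 → C_x = -15.00 kip.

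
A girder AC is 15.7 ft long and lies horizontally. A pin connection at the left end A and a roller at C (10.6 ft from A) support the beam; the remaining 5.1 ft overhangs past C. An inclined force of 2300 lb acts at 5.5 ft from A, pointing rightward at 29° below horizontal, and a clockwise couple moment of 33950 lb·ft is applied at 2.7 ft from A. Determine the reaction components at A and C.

A_x = -2012 lb, A_y = -2666 lb, C_y = 3781 lb

Taking moments about A: C_y·10.6 − 2300·sin29°·5.5 − 33950 = 0 → C_y = 40082.8/10.6 = 3781.4 ≈ 3781 lb.
ΣF_y = 0: A_y + 3781.4 − 2300·sin29° = 0 → A_y = -2666 lb.
ΣF_x = 0: A_x + 2300·cos29° = 0 → A_x = -2012 lb.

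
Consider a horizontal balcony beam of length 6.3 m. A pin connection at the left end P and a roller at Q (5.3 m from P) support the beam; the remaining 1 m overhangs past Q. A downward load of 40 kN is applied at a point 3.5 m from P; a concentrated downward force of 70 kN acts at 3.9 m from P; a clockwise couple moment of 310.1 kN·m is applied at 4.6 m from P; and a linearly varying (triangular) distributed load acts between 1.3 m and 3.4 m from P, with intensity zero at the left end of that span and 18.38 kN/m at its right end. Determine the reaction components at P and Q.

Resultant of the triangular load: ½ × 18.38 × 2.1 = 19.299 kN, acting at 2.7 m from P (one-third of the span from the peak).
Taking moments about P: Q_y·5.3 − 40·3.5 − 70·3.9 − 310.1 − (½·18.38·2.1)·2.7 = 0 → Q_y = 775.2073/5.3 = 146.266 ≈ 146.3 kN.
ΣF_y = 0: P_y + 146.266 − 40 − 70 − ½·18.38·2.1 = 0 → P_y = -16.97 kN.
ΣF_x = 0: no horizontal applied forces, so P_x = 0.

P_x = 0, P_y = -16.97 kN, Q_y = 146.3 kN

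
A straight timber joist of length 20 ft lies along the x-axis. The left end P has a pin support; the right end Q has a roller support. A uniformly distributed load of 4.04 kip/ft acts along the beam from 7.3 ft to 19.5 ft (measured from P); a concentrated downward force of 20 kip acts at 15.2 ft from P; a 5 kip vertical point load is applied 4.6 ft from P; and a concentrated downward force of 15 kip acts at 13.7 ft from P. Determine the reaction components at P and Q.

Resultant of the distributed load: 4.04 × 12.2 = 49.288 kip at 13.4 ft from P.
Taking moments about P: Q_y·20 − (4.04·12.2)·13.4 − 20·15.2 − 5·4.6 − 15·13.7 = 0 → Q_y = 1192.9592/20 = 59.648 ≈ 59.65 kip.
ΣF_y = 0: P_y + 59.648 − 4.04·12.2 − 20 − 5 − 15 = 0 → P_y = 29.64 kip.
ΣF_x = 0: no horizontal applied forces, so P_x = 0.

P_x = 0, P_y = 29.64 kip, Q_y = 59.65 kip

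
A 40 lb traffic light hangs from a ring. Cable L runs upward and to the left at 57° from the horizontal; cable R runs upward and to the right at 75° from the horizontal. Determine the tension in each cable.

T_L = 13.93 lb, T_R = 29.32 lb

ΣF_x = 0: −T_L·cos57° + T_R·cos75° = 0 → T_R = 2.10432·T_L.
ΣF_y = 0: T_L·sin57° + T_R·sin75° = 40.
Substitute: T_L·(0.838671 + 2.10432·0.965926) = 40 → T_L = 13.931 ≈ 13.93 lb.
Then T_R = 2.10432 × 13.931 = 29.32 lb.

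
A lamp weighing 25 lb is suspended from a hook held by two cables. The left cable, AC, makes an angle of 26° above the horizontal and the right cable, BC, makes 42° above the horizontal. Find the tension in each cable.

ΣF_x = 0: −T_AC·cos26° + T_BC·cos42° = 0 → T_BC = 1.20945·T_AC.
ΣF_y = 0: T_AC·sin26° + T_BC·sin42° = 25.
Substitute: T_AC·(0.438371 + 1.20945·0.669131) = 25 → T_AC = 20.0376 ≈ 20.04 lb.
Then T_BC = 1.20945 × 20.0376 = 24.23 lb.

T_AC = 20.04 lb, T_BC = 24.23 lb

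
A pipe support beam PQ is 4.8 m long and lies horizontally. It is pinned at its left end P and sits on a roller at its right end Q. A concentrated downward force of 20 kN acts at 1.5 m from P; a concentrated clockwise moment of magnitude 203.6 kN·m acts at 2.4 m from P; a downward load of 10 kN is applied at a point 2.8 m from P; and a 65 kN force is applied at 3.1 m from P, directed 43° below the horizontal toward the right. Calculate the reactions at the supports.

Taking moments about P: Q_y·4.8 − 20·1.5 − 203.6 − 10·2.8 − 65·sin43°·3.1 = 0 → Q_y = 399.023/4.8 = 83.1298 ≈ 83.13 kN.
ΣF_y = 0: P_y + 83.1298 − 20 − 10 − 65·sin43° = 0 → P_y = -8.800 kN.
ΣF_x = 0: P_x + 65·cos43° = 0 → P_x = -47.54 kN.

P_x = -47.54 kN, P_y = -8.800 kN, Q_y = 83.13 kN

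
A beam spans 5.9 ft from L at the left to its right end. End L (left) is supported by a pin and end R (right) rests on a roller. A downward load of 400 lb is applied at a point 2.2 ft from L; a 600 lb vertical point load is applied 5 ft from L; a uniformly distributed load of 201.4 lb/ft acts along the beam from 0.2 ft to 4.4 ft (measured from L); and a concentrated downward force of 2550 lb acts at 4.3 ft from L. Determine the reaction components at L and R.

L_x = 0, L_y = 1550 lb, R_y = 2846 lb

Resultant of the distributed load: 201.4 × 4.2 = 845.88 lb at 2.3 ft from L.
ΣM about L: R_y·5.9 − 400·2.2 − 600·5 − (201.4·4.2)·2.3 − 2550·4.3 = 0 → R_y = 16790.524/5.9 = 2845.85 ≈ 2846 lb.
ΣF_y = 0: L_y + 2845.85 − 400 − 600 − 201.4·4.2 − 2550 = 0 → L_y = 1550 lb.
ΣF_x = 0: no horizontal applied forces, so L_x = 0.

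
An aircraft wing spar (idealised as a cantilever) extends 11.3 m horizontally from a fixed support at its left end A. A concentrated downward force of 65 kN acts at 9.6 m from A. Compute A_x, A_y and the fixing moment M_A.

ΣF_x = 0: A_x = 0.
ΣF_y = 0: A_y − 65 = 0 → A_y = 65.00 kN.
ΣM about A: M_A − 65·9.6 = 0 → M_A = 624.0 kN·m.

A_x = 0, A_y = 65.00 kN, M_A = 624.0 kN·m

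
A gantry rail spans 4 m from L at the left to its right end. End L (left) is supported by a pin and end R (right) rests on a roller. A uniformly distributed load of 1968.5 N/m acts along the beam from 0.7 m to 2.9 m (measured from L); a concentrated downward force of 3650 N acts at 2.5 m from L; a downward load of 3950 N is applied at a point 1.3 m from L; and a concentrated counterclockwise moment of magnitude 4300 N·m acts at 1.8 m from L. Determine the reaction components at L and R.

Resultant of the distributed load: 1968.5 × 2.2 = 4330.7 N at 1.8 m from L.
ΣM about L: R_y·4 − (1968.5·2.2)·1.8 − 3650·2.5 − 3950·1.3 + 4300 = 0 → R_y = 17755.26/4 = 4438.81 ≈ 4439 N.
ΣF_y = 0: L_y + 4438.81 − 1968.5·2.2 − 3650 − 3950 = 0 → L_y = 7492 N.
ΣF_x = 0: no horizontal applied forces, so L_x = 0.

L_x = 0, L_y = 7492 N, R_y = 4439 N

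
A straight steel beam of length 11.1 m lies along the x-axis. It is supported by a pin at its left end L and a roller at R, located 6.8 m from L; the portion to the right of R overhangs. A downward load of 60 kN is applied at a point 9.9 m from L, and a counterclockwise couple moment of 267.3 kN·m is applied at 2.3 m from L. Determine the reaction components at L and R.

L_x = 0, L_y = 11.96 kN, R_y = 48.04 kN

Taking moments about L: R_y·6.8 − 60·9.9 + 267.3 = 0 → R_y = 326.7/6.8 = 48.0441 ≈ 48.04 kN.
ΣF_y = 0: L_y + 48.0441 − 60 = 0 → L_y = 11.96 kN.
ΣF_x = 0: no horizontal applied forces, so L_x = 0.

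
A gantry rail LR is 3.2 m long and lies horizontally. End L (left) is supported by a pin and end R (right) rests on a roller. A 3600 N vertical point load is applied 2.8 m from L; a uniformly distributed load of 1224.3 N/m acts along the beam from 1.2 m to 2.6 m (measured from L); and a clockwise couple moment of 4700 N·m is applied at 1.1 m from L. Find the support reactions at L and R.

L_x = 0, L_y = -322.4 N, R_y = 5636 N

Resultant of the distributed load: 1224.3 × 1.4 = 1714.02 N at 1.9 m from L.
Taking moments about L: R_y·3.2 − 3600·2.8 − (1224.3·1.4)·1.9 − 4700 = 0 → R_y = 18036.638/3.2 = 5636.45 ≈ 5636 N.
ΣF_y = 0: L_y + 5636.45 − 3600 − 1224.3·1.4 = 0 → L_y = -322.4 N.
ΣF_x = 0: no horizontal applied forces, so L_x = 0.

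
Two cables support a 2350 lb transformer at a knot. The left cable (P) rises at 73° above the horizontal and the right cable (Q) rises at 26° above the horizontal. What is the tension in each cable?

T_P = 2138 lb, T_Q = 695.6 lb

ΣF_x = 0: −T_P·cos73° + T_Q·cos26° = 0 → T_Q = 0.325293·T_P.
ΣF_y = 0: T_P·sin73° + T_Q·sin26° = 2350.
Substitute: T_P·(0.956305 + 0.325293·0.438371) = 2350 → T_P = 2138.49 ≈ 2138 lb.
Then T_Q = 0.325293 × 2138.49 = 695.6 lb.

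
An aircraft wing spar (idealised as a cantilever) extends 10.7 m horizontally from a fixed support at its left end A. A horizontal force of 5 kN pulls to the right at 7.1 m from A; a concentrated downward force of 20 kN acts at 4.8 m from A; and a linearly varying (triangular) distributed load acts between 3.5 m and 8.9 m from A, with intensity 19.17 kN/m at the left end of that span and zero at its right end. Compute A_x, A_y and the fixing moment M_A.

A_x = -5.000 kN, A_y = 71.76 kN, M_A = 370.3 kN·m

Resultant of the triangular load: ½ × 19.17 × 5.4 = 51.759 kN, acting at 5.3 m from A (one-third of the span from the peak).
ΣF_x = 0: A_x + 5 = 0 → A_x = -5.000 kN.
ΣF_y = 0: A_y − 20 − ½·19.17·5.4 = 0 → A_y = 71.76 kN.
ΣM about A: M_A − 20·4.8 − (½·19.17·5.4)·5.3 = 0 → M_A = 370.3 kN·m.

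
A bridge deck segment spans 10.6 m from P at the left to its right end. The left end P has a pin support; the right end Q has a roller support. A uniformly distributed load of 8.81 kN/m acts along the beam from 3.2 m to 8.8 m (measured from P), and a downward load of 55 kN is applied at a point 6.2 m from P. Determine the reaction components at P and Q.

P_x = 0, P_y = 44.24 kN, Q_y = 60.10 kN

Resultant of the distributed load: 8.81 × 5.6 = 49.336 kN at 6 m from P.
Taking moments about P: Q_y·10.6 − (8.81·5.6)·6 − 55·6.2 = 0 → Q_y = 637.016/10.6 = 60.0958 ≈ 60.10 kN.
ΣF_y = 0: P_y + 60.0958 − 8.81·5.6 − 55 = 0 → P_y = 44.24 kN.
ΣF_x = 0: no horizontal applied forces, so P_x = 0.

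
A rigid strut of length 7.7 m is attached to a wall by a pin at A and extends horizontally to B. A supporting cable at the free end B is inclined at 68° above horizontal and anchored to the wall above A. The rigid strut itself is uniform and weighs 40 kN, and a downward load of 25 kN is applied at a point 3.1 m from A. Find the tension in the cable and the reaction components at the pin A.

T = 32.43 kN, A_x = 12.15 kN, A_y = 34.94 kN

ΣM about A: T·sin68°·7.7 − 40·3.85 − 25·3.1 = 0 → T = 231.5/(7.7·0.927184) = 32.4261 ≈ 32.43 kN.
ΣF_x = 0: A_x − T·cos68° = 0 → A_x = 32.4261 × 0.374607 = 12.15 kN.
ΣF_y = 0: A_y + T·sin68° − 40 − 25 = 0 → A_y = 65 − 32.4261 × 0.927184 = 34.94 kN.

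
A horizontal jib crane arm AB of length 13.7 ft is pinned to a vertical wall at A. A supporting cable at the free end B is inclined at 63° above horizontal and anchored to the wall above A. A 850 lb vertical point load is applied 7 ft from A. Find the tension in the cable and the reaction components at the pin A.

ΣM about A: T·sin63°·13.7 − 850·7 = 0 → T = 5950/(13.7·0.891007) = 487.433 ≈ 487.4 lb.
ΣF_x = 0: A_x − T·cos63° = 0 → A_x = 487.433 × 0.45399 = 221.3 lb.
ΣF_y = 0: A_y + T·sin63° − 850 = 0 → A_y = 850 − 487.433 × 0.891007 = 415.7 lb.

T = 487.4 lb, A_x = 221.3 lb, A_y = 415.7 lb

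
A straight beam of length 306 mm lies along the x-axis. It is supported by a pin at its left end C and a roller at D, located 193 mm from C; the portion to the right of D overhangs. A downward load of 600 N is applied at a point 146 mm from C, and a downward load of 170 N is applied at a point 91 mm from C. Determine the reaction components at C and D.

C_x = 0, C_y = 236.0 N, D_y = 534.0 N

ΣM about C: D_y·193 − 600·146 − 170·91 = 0 → D_y = 103070/193 = 534.041 ≈ 534.0 N.
ΣF_y = 0: C_y + 534.041 − 600 − 170 = 0 → C_y = 236.0 N.
ΣF_x = 0: no horizontal applied forces, so C_x = 0.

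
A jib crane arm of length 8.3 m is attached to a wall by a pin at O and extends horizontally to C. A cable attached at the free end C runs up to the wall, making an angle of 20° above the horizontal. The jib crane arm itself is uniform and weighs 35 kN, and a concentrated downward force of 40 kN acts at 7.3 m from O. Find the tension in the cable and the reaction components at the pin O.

ΣM about O: T·sin20°·8.3 − 35·4.15 − 40·7.3 = 0 → T = 437.25/(8.3·0.34202) = 154.028 ≈ 154.0 kN.
ΣF_x = 0: O_x − T·cos20° = 0 → O_x = 154.028 × 0.939693 = 144.7 kN.
ΣF_y = 0: O_y + T·sin20° − 35 − 40 = 0 → O_y = 75 − 154.028 × 0.34202 = 22.32 kN.

T = 154.0 kN, O_x = 144.7 kN, O_y = 22.32 kN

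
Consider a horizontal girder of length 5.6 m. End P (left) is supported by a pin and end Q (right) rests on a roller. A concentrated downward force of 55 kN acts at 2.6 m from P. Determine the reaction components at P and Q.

P_x = 0, P_y = 29.46 kN, Q_y = 25.54 kN

Moments about P: Q_y·5.6 − 55·2.6 = 0 → Q_y = 143/5.6 = 25.5357 ≈ 25.54 kN.
ΣF_y = 0: P_y + 25.5357 − 55 = 0 → P_y = 29.46 kN.
ΣF_x = 0: no horizontal applied forces, so P_x = 0.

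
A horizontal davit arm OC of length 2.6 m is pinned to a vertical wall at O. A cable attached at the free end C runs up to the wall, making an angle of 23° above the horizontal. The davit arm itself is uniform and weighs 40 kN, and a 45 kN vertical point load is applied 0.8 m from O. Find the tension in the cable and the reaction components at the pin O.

T = 86.62 kN, O_x = 79.74 kN, O_y = 51.15 kN

ΣM about O: T·sin23°·2.6 − 40·1.3 − 45·0.8 = 0 → T = 88/(2.6·0.390731) = 86.6226 ≈ 86.62 kN.
ΣF_x = 0: O_x − T·cos23° = 0 → O_x = 86.6226 × 0.920505 = 79.74 kN.
ΣF_y = 0: O_y + T·sin23° − 40 − 45 = 0 → O_y = 85 − 86.6226 × 0.390731 = 51.15 kN.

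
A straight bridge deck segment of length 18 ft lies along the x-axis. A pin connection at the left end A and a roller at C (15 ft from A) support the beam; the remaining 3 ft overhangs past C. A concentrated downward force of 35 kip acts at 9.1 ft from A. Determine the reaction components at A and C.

A_x = 0, A_y = 13.77 kip, C_y = 21.23 kip

ΣM about A: C_y·15 − 35·9.1 = 0 → C_y = 318.5/15 = 21.2333 ≈ 21.23 kip.
ΣF_y = 0: A_y + 21.2333 − 35 = 0 → A_y = 13.77 kip.
ΣF_x = 0: no horizontal applied forces, so A_x = 0.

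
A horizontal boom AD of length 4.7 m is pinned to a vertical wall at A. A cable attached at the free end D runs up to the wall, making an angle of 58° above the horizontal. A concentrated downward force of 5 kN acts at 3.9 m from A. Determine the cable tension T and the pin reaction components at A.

T = 4.892 kN, A_x = 2.593 kN, A_y = 0.8511 kN

ΣM about A: T·sin58°·4.7 − 5·3.9 = 0 → T = 19.5/(4.7·0.848048) = 4.89234 ≈ 4.892 kN.
ΣF_x = 0: A_x − T·cos58° = 0 → A_x = 4.89234 × 0.529919 = 2.593 kN.
ΣF_y = 0: A_y + T·sin58° − 5 = 0 → A_y = 5 − 4.89234 × 0.848048 = 0.8511 kN.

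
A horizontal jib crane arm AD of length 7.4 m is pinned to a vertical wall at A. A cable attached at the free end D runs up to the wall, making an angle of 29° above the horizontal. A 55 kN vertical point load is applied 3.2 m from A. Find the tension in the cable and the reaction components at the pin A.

T = 49.06 kN, A_x = 42.91 kN, A_y = 31.22 kN

ΣM about A: T·sin29°·7.4 − 55·3.2 = 0 → T = 176/(7.4·0.48481) = 49.0579 ≈ 49.06 kN.
ΣF_x = 0: A_x − T·cos29° = 0 → A_x = 49.0579 × 0.87462 = 42.91 kN.
ΣF_y = 0: A_y + T·sin29° − 55 = 0 → A_y = 55 − 49.0579 × 0.48481 = 31.22 kN.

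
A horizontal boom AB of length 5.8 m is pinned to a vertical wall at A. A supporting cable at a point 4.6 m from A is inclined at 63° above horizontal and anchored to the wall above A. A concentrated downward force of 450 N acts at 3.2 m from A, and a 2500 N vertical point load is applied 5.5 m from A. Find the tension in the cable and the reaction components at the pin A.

ΣM about A: T·sin63°·4.6 − 450·3.2 − 2500·5.5 = 0 → T = 15190/(4.6·0.891007) = 3706.11 ≈ 3706 N.
ΣF_x = 0: A_x − T·cos63° = 0 → A_x = 3706.11 × 0.45399 = 1683 N.
ΣF_y = 0: A_y + T·sin63° − 450 − 2500 = 0 → A_y = 2950 − 3706.11 × 0.891007 = -352.2 N.

T = 3706 N, A_x = 1683 N, A_y = -352.2 N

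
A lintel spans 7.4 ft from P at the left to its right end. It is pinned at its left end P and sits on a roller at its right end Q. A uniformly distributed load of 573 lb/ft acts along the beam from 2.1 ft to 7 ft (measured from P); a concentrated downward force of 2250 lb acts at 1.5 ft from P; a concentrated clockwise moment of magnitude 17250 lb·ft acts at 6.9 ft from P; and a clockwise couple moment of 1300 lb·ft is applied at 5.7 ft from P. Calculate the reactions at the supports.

Resultant of the distributed load: 573 × 4.9 = 2807.7 lb at 4.55 ft from P.
Moments about P: Q_y·7.4 − (573·4.9)·4.55 − 2250·1.5 − 17250 − 1300 = 0 → Q_y = 34700.035/7.4 = 4689.19 ≈ 4689 lb.
ΣF_y = 0: P_y + 4689.19 − 573·4.9 − 2250 = 0 → P_y = 368.5 lb.
ΣF_x = 0: no horizontal applied forces, so P_x = 0.

P_x = 0, P_y = 368.5 lb, Q_y = 4689 lb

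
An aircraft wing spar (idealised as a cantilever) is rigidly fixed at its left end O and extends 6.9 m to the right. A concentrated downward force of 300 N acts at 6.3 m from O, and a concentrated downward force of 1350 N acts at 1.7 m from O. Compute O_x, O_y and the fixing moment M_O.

O_x = 0, O_y = 1650 N, M_O = 4185 N·m

ΣF_x = 0: O_x = 0.
ΣF_y = 0: O_y − 300 − 1350 = 0 → O_y = 1650 N.
ΣM about O: M_O − 300·6.3 − 1350·1.7 = 0 → M_O = 4185 N·m.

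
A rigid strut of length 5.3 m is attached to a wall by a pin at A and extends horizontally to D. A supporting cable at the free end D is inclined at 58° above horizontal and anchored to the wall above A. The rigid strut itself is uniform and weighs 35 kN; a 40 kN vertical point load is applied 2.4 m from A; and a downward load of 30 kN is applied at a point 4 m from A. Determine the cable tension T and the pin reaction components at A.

ΣM about A: T·sin58°·5.3 − 35·2.65 − 40·2.4 − 30·4 = 0 → T = 308.75/(5.3·0.848048) = 68.6927 ≈ 68.69 kN.
ΣF_x = 0: A_x − T·cos58° = 0 → A_x = 68.6927 × 0.529919 = 36.40 kN.
ΣF_y = 0: A_y + T·sin58° − 35 − 40 − 30 = 0 → A_y = 105 − 68.6927 × 0.848048 = 46.75 kN.

T = 68.69 kN, A_x = 36.40 kN, A_y = 46.75 kN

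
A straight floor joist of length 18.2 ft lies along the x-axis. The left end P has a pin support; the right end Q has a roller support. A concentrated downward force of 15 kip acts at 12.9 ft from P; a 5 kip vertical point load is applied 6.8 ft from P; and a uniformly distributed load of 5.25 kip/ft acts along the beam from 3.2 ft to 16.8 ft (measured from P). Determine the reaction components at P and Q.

P_x = 0, P_y = 39.67 kip, Q_y = 51.73 kip

Resultant of the distributed load: 5.25 × 13.6 = 71.4 kip at 10 ft from P.
ΣM about P: Q_y·18.2 − 15·12.9 − 5·6.8 − (5.25·13.6)·10 = 0 → Q_y = 941.5/18.2 = 51.7308 ≈ 51.73 kip.
ΣF_y = 0: P_y + 51.7308 − 15 − 5 − 5.25·13.6 = 0 → P_y = 39.67 kip.
ΣF_x = 0: no horizontal applied forces, so P_x = 0.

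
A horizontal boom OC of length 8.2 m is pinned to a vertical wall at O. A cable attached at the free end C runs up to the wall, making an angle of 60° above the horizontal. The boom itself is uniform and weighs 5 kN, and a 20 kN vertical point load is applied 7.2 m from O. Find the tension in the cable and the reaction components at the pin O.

T = 23.16 kN, O_x = 11.58 kN, O_y = 4.939 kN

ΣM about O: T·sin60°·8.2 − 5·4.1 − 20·7.2 = 0 → T = 164.5/(8.2·0.866025) = 23.1644 ≈ 23.16 kN.
ΣF_x = 0: O_x − T·cos60° = 0 → O_x = 23.1644 × 0.5 = 11.58 kN.
ΣF_y = 0: O_y + T·sin60° − 5 − 20 = 0 → O_y = 25 − 23.1644 × 0.866025 = 4.939 kN.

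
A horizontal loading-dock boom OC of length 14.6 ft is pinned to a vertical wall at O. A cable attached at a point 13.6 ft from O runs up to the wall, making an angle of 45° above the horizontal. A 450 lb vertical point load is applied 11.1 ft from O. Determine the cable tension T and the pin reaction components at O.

T = 519.4 lb, O_x = 367.3 lb, O_y = 82.72 lb

ΣM about O: T·sin45°·13.6 − 450·11.1 = 0 → T = 4995/(13.6·0.707107) = 519.411 ≈ 519.4 lb.
ΣF_x = 0: O_x − T·cos45° = 0 → O_x = 519.411 × 0.707107 = 367.3 lb.
ΣF_y = 0: O_y + T·sin45° − 450 = 0 → O_y = 450 − 519.411 × 0.707107 = 82.72 lb.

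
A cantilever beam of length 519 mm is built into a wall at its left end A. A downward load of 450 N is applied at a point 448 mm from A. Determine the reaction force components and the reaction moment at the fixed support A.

A_x = 0, A_y = 450.0 N, M_A = 201600 N·mm

ΣF_x = 0: A_x = 0.
ΣF_y = 0: A_y − 450 = 0 → A_y = 450.0 N.
ΣM about A: M_A − 450·448 = 0 → M_A = 201600 N·mm.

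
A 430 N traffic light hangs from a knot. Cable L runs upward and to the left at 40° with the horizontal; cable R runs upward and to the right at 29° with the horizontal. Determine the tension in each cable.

T_L = 402.8 N, T_R = 352.8 N

ΣF_x = 0: −T_L·cos40° + T_R·cos29° = 0 → T_R = 0.87586·T_L.
ΣF_y = 0: T_L·sin40° + T_R·sin29° = 430.
Substitute: T_L·(0.642788 + 0.87586·0.48481) = 430 → T_L = 402.843 ≈ 402.8 N.
Then T_R = 0.87586 × 402.843 = 352.8 N.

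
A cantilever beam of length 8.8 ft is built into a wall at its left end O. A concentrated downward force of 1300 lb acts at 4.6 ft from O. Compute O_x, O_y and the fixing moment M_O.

O_x = 0, O_y = 1300 lb, M_O = 5980 lb·ft

ΣF_x = 0: O_x = 0.
ΣF_y = 0: O_y − 1300 = 0 → O_y = 1300 lb.
ΣM about O: M_O − 1300·4.6 = 0 → M_O = 5980 lb·ft.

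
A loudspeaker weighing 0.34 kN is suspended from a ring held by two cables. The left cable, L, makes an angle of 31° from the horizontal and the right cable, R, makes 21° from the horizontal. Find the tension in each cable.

ΣF_x = 0: −T_L·cos31° + T_R·cos21° = 0 → T_R = 0.91815·T_L.
ΣF_y = 0: T_L·sin31° + T_R·sin21° = 0.34.
Substitute: T_L·(0.515038 + 0.91815·0.358368) = 0.34 → T_L = 0.402808 ≈ 0.4028 kN.
Then T_R = 0.91815 × 0.402808 = 0.3698 kN.

T_L = 0.4028 kN, T_R = 0.3698 kN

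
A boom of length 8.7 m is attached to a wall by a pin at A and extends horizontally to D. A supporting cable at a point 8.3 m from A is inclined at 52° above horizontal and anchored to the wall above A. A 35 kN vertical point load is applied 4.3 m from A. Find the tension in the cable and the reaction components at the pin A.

ΣM about A: T·sin52°·8.3 − 35·4.3 = 0 → T = 150.5/(8.3·0.788011) = 23.0105 ≈ 23.01 kN.
ΣF_x = 0: A_x − T·cos52° = 0 → A_x = 23.0105 × 0.615661 = 14.17 kN.
ΣF_y = 0: A_y + T·sin52° − 35 = 0 → A_y = 35 − 23.0105 × 0.788011 = 16.87 kN.

T = 23.01 kN, A_x = 14.17 kN, A_y = 16.87 kN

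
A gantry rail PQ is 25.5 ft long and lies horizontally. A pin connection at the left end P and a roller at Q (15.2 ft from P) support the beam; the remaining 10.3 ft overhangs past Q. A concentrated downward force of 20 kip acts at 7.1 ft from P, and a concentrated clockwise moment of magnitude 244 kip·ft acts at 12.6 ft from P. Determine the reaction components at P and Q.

ΣM about P: Q_y·15.2 − 20·7.1 − 244 = 0 → Q_y = 386/15.2 = 25.3947 ≈ 25.39 kip.
ΣF_y = 0: P_y + 25.3947 − 20 = 0 → P_y = -5.395 kip.
ΣF_x = 0: no horizontal applied forces, so P_x = 0.

P_x = 0, P_y = -5.395 kip, Q_y = 25.39 kip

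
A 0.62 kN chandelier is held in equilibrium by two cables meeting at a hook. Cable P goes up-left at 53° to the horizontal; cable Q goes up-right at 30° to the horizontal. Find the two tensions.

T_P = 0.5410 kN, T_Q = 0.3759 kN

ΣF_x = 0: −T_P·cos53° + T_Q·cos30° = 0 → T_Q = 0.694916·T_P.
ΣF_y = 0: T_P·sin53° + T_Q·sin30° = 0.62.
Substitute: T_P·(0.798636 + 0.694916·0.5) = 0.62 → T_P = 0.540968 ≈ 0.5410 kN.
Then T_Q = 0.694916 × 0.540968 = 0.3759 kN.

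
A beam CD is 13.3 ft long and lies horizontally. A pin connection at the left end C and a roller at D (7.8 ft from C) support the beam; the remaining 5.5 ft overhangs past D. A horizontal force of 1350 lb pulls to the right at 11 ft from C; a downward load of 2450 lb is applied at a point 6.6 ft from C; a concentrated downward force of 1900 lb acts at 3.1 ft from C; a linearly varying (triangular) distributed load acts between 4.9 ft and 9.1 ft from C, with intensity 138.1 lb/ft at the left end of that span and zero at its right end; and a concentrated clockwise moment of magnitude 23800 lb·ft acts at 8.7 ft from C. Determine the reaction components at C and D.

Resultant of the triangular load: ½ × 138.1 × 4.2 = 290.01 lb, acting at 6.3 ft from C (one-third of the span from the peak).
ΣM about C: D_y·7.8 − 2450·6.6 − 1900·3.1 − (½·138.1·4.2)·6.3 − 23800 = 0 → D_y = 47687.063/7.8 = 6113.73 ≈ 6114 lb.
ΣF_y = 0: C_y + 6113.73 − 2450 − 1900 − ½·138.1·4.2 = 0 → C_y = -1474 lb.
ΣF_x = 0: C_x + 1350 = 0 → C_x = -1350 lb.

C_x = -1350 lb, C_y = -1474 lb, D_y = 6114 lb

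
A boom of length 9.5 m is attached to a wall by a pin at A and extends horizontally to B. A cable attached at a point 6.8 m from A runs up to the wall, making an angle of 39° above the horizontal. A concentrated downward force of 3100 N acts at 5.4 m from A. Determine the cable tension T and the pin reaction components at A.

ΣM about A: T·sin39°·6.8 − 3100·5.4 = 0 → T = 16740/(6.8·0.62932) = 3911.79 ≈ 3912 N.
ΣF_x = 0: A_x − T·cos39° = 0 → A_x = 3911.79 × 0.777146 = 3040 N.
ΣF_y = 0: A_y + T·sin39° − 3100 = 0 → A_y = 3100 − 3911.79 × 0.62932 = 638.2 N.

T = 3912 N, A_x = 3040 N, A_y = 638.2 N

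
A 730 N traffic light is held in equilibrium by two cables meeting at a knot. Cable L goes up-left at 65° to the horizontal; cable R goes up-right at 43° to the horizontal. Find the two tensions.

T_L = 561.4 N, T_R = 324.4 N

ΣF_x = 0: −T_L·cos65° + T_R·cos43° = 0 → T_R = 0.577858·T_L.
ΣF_y = 0: T_L·sin65° + T_R·sin43° = 730.
Substitute: T_L·(0.906308 + 0.577858·0.681998) = 730 → T_L = 561.363 ≈ 561.4 N.
Then T_R = 0.577858 × 561.363 = 324.4 N.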